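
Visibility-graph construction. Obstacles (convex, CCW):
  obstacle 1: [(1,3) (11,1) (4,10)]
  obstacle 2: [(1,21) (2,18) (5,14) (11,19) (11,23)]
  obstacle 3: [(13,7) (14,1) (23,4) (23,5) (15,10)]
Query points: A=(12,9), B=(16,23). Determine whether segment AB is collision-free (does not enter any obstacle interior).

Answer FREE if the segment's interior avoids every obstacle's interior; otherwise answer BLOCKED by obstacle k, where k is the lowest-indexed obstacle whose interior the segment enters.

Obstacle 1 [(1,3) (11,1) (4,10)]:
  edge (1,3)–(11,1): clear
  edge (11,1)–(4,10): clear
  edge (4,10)–(1,3): clear
  midpoint (14,16) outside
  → clear
Obstacle 2 [(1,21) (2,18) (5,14) (11,19) (11,23)]:
  edge (1,21)–(2,18): clear
  edge (2,18)–(5,14): clear
  edge (5,14)–(11,19): clear
  edge (11,19)–(11,23): clear
  edge (11,23)–(1,21): clear
  midpoint (14,16) outside
  → clear
Obstacle 3 [(13,7) (14,1) (23,4) (23,5) (15,10)]:
  edge (13,7)–(14,1): clear
  edge (14,1)–(23,4): clear
  edge (23,4)–(23,5): clear
  edge (23,5)–(15,10): clear
  edge (15,10)–(13,7): clear
  midpoint (14,16) outside
  → clear

FREE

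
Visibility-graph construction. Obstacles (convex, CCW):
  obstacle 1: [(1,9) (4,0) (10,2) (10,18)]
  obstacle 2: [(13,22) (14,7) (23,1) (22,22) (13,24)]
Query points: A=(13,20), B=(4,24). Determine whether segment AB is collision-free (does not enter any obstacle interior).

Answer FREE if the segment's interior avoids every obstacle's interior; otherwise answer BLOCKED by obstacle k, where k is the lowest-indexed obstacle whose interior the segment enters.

FREE

Obstacle 1 [(1,9) (4,0) (10,2) (10,18)]:
  edge (1,9)–(4,0): clear
  edge (4,0)–(10,2): clear
  edge (10,2)–(10,18): clear
  edge (10,18)–(1,9): clear
  midpoint (17/2,22) outside
  → clear
Obstacle 2 [(13,22) (14,7) (23,1) (22,22) (13,24)]:
  edge (13,22)–(14,7): clear
  edge (14,7)–(23,1): clear
  edge (23,1)–(22,22): clear
  edge (22,22)–(13,24): clear
  edge (13,24)–(13,22): clear
  midpoint (17/2,22) outside
  → clear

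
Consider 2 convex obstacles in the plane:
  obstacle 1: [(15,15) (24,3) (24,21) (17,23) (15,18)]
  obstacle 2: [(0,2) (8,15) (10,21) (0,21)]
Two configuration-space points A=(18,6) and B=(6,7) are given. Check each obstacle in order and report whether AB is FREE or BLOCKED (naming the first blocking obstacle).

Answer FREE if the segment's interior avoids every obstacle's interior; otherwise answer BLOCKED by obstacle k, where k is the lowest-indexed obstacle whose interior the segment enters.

Obstacle 1 [(15,15) (24,3) (24,21) (17,23) (15,18)]:
  edge (15,15)–(24,3): clear
  edge (24,3)–(24,21): clear
  edge (24,21)–(17,23): clear
  edge (17,23)–(15,18): clear
  edge (15,18)–(15,15): clear
  midpoint (12,13/2) outside
  → clear
Obstacle 2 [(0,2) (8,15) (10,21) (0,21)]:
  edge (0,2)–(8,15): clear
  edge (8,15)–(10,21): clear
  edge (10,21)–(0,21): clear
  edge (0,21)–(0,2): clear
  midpoint (12,13/2) outside
  → clear

FREE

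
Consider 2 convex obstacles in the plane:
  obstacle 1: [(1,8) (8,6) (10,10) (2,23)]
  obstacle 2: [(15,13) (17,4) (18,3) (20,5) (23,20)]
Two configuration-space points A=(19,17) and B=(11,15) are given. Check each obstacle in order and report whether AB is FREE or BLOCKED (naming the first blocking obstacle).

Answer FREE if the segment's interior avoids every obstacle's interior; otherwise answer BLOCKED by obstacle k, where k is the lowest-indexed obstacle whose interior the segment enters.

Obstacle 1 [(1,8) (8,6) (10,10) (2,23)]:
  edge (1,8)–(8,6): clear
  edge (8,6)–(10,10): clear
  edge (10,10)–(2,23): clear
  edge (2,23)–(1,8): clear
  midpoint (15,16) outside
  → clear
Obstacle 2 [(15,13) (17,4) (18,3) (20,5) (23,20)]:
  edge (15,13)–(17,4): clear
  edge (17,4)–(18,3): clear
  edge (18,3)–(20,5): clear
  edge (20,5)–(23,20): clear
  edge (23,20)–(15,13): clear
  midpoint (15,16) outside
  → clear

FREE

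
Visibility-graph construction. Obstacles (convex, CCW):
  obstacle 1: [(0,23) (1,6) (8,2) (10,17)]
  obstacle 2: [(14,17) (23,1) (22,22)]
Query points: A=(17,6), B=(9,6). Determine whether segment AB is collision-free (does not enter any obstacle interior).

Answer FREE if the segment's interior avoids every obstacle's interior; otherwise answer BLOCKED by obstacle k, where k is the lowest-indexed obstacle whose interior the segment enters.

FREE

Obstacle 1 [(0,23) (1,6) (8,2) (10,17)]:
  edge (0,23)–(1,6): clear
  edge (1,6)–(8,2): clear
  edge (8,2)–(10,17): clear
  edge (10,17)–(0,23): clear
  midpoint (13,6) outside
  → clear
Obstacle 2 [(14,17) (23,1) (22,22)]:
  edge (14,17)–(23,1): clear
  edge (23,1)–(22,22): clear
  edge (22,22)–(14,17): clear
  midpoint (13,6) outside
  → clear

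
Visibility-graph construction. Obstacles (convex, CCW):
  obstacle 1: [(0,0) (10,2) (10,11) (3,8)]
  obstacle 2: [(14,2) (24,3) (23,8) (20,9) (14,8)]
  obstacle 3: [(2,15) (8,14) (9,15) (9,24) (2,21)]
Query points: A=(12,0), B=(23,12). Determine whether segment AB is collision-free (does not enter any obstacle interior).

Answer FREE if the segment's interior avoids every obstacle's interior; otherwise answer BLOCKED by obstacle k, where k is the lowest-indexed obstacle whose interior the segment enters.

BLOCKED by obstacle 2

Obstacle 1 [(0,0) (10,2) (10,11) (3,8)]:
  edge (0,0)–(10,2): clear
  edge (10,2)–(10,11): clear
  edge (10,11)–(3,8): clear
  edge (3,8)–(0,0): clear
  midpoint (35/2,6) outside
  → clear
Obstacle 2 [(14,2) (24,3) (23,8) (20,9) (14,8)]:
  edge (14,2)–(24,3): clear
  edge (24,3)–(23,8): clear
  edge (23,8)–(20,9): crosses AB
  edge (20,9)–(14,8): clear
  edge (14,8)–(14,2): crosses AB
  → BLOCKED
Obstacle 3 [(2,15) (8,14) (9,15) (9,24) (2,21)]:
  edge (2,15)–(8,14): clear
  edge (8,14)–(9,15): clear
  edge (9,15)–(9,24): clear
  edge (9,24)–(2,21): clear
  edge (2,21)–(2,15): clear
  midpoint (35/2,6) outside
  → clear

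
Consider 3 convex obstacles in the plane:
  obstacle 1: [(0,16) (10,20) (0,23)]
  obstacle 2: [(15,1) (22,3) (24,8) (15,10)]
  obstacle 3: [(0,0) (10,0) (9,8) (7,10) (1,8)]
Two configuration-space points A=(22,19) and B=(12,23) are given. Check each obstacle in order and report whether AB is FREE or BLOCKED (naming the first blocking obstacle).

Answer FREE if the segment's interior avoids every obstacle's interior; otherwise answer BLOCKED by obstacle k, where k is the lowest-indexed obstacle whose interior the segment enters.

Obstacle 1 [(0,16) (10,20) (0,23)]:
  edge (0,16)–(10,20): clear
  edge (10,20)–(0,23): clear
  edge (0,23)–(0,16): clear
  midpoint (17,21) outside
  → clear
Obstacle 2 [(15,1) (22,3) (24,8) (15,10)]:
  edge (15,1)–(22,3): clear
  edge (22,3)–(24,8): clear
  edge (24,8)–(15,10): clear
  edge (15,10)–(15,1): clear
  midpoint (17,21) outside
  → clear
Obstacle 3 [(0,0) (10,0) (9,8) (7,10) (1,8)]:
  edge (0,0)–(10,0): clear
  edge (10,0)–(9,8): clear
  edge (9,8)–(7,10): clear
  edge (7,10)–(1,8): clear
  edge (1,8)–(0,0): clear
  midpoint (17,21) outside
  → clear

FREE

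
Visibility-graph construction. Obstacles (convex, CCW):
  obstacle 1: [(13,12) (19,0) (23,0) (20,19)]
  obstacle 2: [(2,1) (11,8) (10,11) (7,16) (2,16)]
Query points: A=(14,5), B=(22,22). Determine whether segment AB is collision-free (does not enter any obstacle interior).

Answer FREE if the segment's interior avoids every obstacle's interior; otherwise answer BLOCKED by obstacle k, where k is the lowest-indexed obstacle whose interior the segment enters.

Obstacle 1 [(13,12) (19,0) (23,0) (20,19)]:
  edge (13,12)–(19,0): crosses AB
  edge (19,0)–(23,0): clear
  edge (23,0)–(20,19): crosses AB
  edge (20,19)–(13,12): clear
  → BLOCKED
Obstacle 2 [(2,1) (11,8) (10,11) (7,16) (2,16)]:
  edge (2,1)–(11,8): clear
  edge (11,8)–(10,11): clear
  edge (10,11)–(7,16): clear
  edge (7,16)–(2,16): clear
  edge (2,16)–(2,1): clear
  midpoint (18,27/2) outside
  → clear

BLOCKED by obstacle 1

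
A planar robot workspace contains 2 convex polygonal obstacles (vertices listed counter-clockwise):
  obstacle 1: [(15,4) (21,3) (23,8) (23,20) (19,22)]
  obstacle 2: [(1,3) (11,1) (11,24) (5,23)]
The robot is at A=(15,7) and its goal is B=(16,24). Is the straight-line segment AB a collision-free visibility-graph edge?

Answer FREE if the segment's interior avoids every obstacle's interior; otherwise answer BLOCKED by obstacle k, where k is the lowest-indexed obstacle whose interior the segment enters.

FREE

Obstacle 1 [(15,4) (21,3) (23,8) (23,20) (19,22)]:
  edge (15,4)–(21,3): clear
  edge (21,3)–(23,8): clear
  edge (23,8)–(23,20): clear
  edge (23,20)–(19,22): clear
  edge (19,22)–(15,4): clear
  midpoint (31/2,31/2) outside
  → clear
Obstacle 2 [(1,3) (11,1) (11,24) (5,23)]:
  edge (1,3)–(11,1): clear
  edge (11,1)–(11,24): clear
  edge (11,24)–(5,23): clear
  edge (5,23)–(1,3): clear
  midpoint (31/2,31/2) outside
  → clear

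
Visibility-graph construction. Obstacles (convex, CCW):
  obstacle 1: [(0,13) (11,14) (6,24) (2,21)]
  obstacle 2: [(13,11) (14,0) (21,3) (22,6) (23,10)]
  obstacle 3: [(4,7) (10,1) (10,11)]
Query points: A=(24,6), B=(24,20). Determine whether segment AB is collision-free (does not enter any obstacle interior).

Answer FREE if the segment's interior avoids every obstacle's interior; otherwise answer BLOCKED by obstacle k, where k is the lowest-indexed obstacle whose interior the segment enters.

Obstacle 1 [(0,13) (11,14) (6,24) (2,21)]:
  edge (0,13)–(11,14): clear
  edge (11,14)–(6,24): clear
  edge (6,24)–(2,21): clear
  edge (2,21)–(0,13): clear
  midpoint (24,13) outside
  → clear
Obstacle 2 [(13,11) (14,0) (21,3) (22,6) (23,10)]:
  edge (13,11)–(14,0): clear
  edge (14,0)–(21,3): clear
  edge (21,3)–(22,6): clear
  edge (22,6)–(23,10): clear
  edge (23,10)–(13,11): clear
  midpoint (24,13) outside
  → clear
Obstacle 3 [(4,7) (10,1) (10,11)]:
  edge (4,7)–(10,1): clear
  edge (10,1)–(10,11): clear
  edge (10,11)–(4,7): clear
  midpoint (24,13) outside
  → clear

FREE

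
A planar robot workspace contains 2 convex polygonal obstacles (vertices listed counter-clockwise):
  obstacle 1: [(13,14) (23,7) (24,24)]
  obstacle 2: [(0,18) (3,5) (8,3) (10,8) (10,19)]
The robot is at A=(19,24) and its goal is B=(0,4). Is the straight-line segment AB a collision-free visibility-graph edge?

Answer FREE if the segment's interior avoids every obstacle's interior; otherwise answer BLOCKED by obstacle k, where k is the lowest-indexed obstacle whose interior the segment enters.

BLOCKED by obstacle 2

Obstacle 1 [(13,14) (23,7) (24,24)]:
  edge (13,14)–(23,7): clear
  edge (23,7)–(24,24): clear
  edge (24,24)–(13,14): clear
  midpoint (19/2,14) outside
  → clear
Obstacle 2 [(0,18) (3,5) (8,3) (10,8) (10,19)]:
  edge (0,18)–(3,5): crosses AB
  edge (3,5)–(8,3): clear
  edge (8,3)–(10,8): clear
  edge (10,8)–(10,19): crosses AB
  edge (10,19)–(0,18): clear
  → BLOCKED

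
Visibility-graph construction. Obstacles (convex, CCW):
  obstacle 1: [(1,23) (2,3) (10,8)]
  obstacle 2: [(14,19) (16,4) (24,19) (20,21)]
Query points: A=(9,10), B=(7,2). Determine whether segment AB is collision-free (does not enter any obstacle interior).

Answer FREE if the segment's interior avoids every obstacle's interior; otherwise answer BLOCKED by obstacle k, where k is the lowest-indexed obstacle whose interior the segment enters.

BLOCKED by obstacle 1

Obstacle 1 [(1,23) (2,3) (10,8)]:
  edge (1,23)–(2,3): clear
  edge (2,3)–(10,8): crosses AB
  edge (10,8)–(1,23): crosses AB
  → BLOCKED
Obstacle 2 [(14,19) (16,4) (24,19) (20,21)]:
  edge (14,19)–(16,4): clear
  edge (16,4)–(24,19): clear
  edge (24,19)–(20,21): clear
  edge (20,21)–(14,19): clear
  midpoint (8,6) outside
  → clear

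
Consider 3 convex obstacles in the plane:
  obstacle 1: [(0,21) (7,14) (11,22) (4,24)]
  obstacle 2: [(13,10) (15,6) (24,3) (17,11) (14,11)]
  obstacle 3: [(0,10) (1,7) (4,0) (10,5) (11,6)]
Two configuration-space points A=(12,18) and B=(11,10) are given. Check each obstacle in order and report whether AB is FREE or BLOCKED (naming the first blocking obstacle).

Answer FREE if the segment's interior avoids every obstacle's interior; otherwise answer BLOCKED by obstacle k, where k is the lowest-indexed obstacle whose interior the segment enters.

Obstacle 1 [(0,21) (7,14) (11,22) (4,24)]:
  edge (0,21)–(7,14): clear
  edge (7,14)–(11,22): clear
  edge (11,22)–(4,24): clear
  edge (4,24)–(0,21): clear
  midpoint (23/2,14) outside
  → clear
Obstacle 2 [(13,10) (15,6) (24,3) (17,11) (14,11)]:
  edge (13,10)–(15,6): clear
  edge (15,6)–(24,3): clear
  edge (24,3)–(17,11): clear
  edge (17,11)–(14,11): clear
  edge (14,11)–(13,10): clear
  midpoint (23/2,14) outside
  → clear
Obstacle 3 [(0,10) (1,7) (4,0) (10,5) (11,6)]:
  edge (0,10)–(1,7): clear
  edge (1,7)–(4,0): clear
  edge (4,0)–(10,5): clear
  edge (10,5)–(11,6): clear
  edge (11,6)–(0,10): clear
  midpoint (23/2,14) outside
  → clear

FREE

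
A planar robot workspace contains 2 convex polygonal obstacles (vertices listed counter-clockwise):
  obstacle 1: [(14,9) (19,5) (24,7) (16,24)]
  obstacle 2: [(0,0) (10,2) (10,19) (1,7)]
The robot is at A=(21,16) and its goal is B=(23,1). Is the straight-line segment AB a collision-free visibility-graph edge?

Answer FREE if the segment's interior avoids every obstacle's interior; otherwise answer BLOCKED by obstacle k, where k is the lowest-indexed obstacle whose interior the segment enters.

BLOCKED by obstacle 1

Obstacle 1 [(14,9) (19,5) (24,7) (16,24)]:
  edge (14,9)–(19,5): clear
  edge (19,5)–(24,7): crosses AB
  edge (24,7)–(16,24): crosses AB
  edge (16,24)–(14,9): clear
  → BLOCKED
Obstacle 2 [(0,0) (10,2) (10,19) (1,7)]:
  edge (0,0)–(10,2): clear
  edge (10,2)–(10,19): clear
  edge (10,19)–(1,7): clear
  edge (1,7)–(0,0): clear
  midpoint (22,17/2) outside
  → clear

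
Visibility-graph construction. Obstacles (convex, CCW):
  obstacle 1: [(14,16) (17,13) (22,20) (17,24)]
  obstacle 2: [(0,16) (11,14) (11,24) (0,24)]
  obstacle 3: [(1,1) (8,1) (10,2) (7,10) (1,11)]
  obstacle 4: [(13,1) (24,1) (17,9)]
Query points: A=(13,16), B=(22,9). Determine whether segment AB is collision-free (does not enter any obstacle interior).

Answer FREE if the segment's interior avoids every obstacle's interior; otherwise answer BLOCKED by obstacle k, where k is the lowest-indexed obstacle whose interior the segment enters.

FREE

Obstacle 1 [(14,16) (17,13) (22,20) (17,24)]:
  edge (14,16)–(17,13): clear
  edge (17,13)–(22,20): clear
  edge (22,20)–(17,24): clear
  edge (17,24)–(14,16): clear
  midpoint (35/2,25/2) outside
  → clear
Obstacle 2 [(0,16) (11,14) (11,24) (0,24)]:
  edge (0,16)–(11,14): clear
  edge (11,14)–(11,24): clear
  edge (11,24)–(0,24): clear
  edge (0,24)–(0,16): clear
  midpoint (35/2,25/2) outside
  → clear
Obstacle 3 [(1,1) (8,1) (10,2) (7,10) (1,11)]:
  edge (1,1)–(8,1): clear
  edge (8,1)–(10,2): clear
  edge (10,2)–(7,10): clear
  edge (7,10)–(1,11): clear
  edge (1,11)–(1,1): clear
  midpoint (35/2,25/2) outside
  → clear
Obstacle 4 [(13,1) (24,1) (17,9)]:
  edge (13,1)–(24,1): clear
  edge (24,1)–(17,9): clear
  edge (17,9)–(13,1): clear
  midpoint (35/2,25/2) outside
  → clear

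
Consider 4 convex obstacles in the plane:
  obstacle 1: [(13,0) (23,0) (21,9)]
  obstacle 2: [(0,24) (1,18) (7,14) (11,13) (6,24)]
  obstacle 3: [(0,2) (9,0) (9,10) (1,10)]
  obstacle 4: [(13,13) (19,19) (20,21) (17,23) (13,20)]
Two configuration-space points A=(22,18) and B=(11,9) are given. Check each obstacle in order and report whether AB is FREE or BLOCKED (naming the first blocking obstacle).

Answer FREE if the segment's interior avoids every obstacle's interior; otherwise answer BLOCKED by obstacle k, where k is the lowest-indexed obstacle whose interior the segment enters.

FREE

Obstacle 1 [(13,0) (23,0) (21,9)]:
  edge (13,0)–(23,0): clear
  edge (23,0)–(21,9): clear
  edge (21,9)–(13,0): clear
  midpoint (33/2,27/2) outside
  → clear
Obstacle 2 [(0,24) (1,18) (7,14) (11,13) (6,24)]:
  edge (0,24)–(1,18): clear
  edge (1,18)–(7,14): clear
  edge (7,14)–(11,13): clear
  edge (11,13)–(6,24): clear
  edge (6,24)–(0,24): clear
  midpoint (33/2,27/2) outside
  → clear
Obstacle 3 [(0,2) (9,0) (9,10) (1,10)]:
  edge (0,2)–(9,0): clear
  edge (9,0)–(9,10): clear
  edge (9,10)–(1,10): clear
  edge (1,10)–(0,2): clear
  midpoint (33/2,27/2) outside
  → clear
Obstacle 4 [(13,13) (19,19) (20,21) (17,23) (13,20)]:
  edge (13,13)–(19,19): clear
  edge (19,19)–(20,21): clear
  edge (20,21)–(17,23): clear
  edge (17,23)–(13,20): clear
  edge (13,20)–(13,13): clear
  midpoint (33/2,27/2) outside
  → clear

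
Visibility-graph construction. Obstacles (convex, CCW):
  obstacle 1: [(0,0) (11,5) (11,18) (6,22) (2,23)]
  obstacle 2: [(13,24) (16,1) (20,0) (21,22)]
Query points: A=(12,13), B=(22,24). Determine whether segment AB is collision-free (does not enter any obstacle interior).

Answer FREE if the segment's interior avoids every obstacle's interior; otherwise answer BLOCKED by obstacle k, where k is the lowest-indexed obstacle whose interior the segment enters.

BLOCKED by obstacle 2

Obstacle 1 [(0,0) (11,5) (11,18) (6,22) (2,23)]:
  edge (0,0)–(11,5): clear
  edge (11,5)–(11,18): clear
  edge (11,18)–(6,22): clear
  edge (6,22)–(2,23): clear
  edge (2,23)–(0,0): clear
  midpoint (17,37/2) outside
  → clear
Obstacle 2 [(13,24) (16,1) (20,0) (21,22)]:
  edge (13,24)–(16,1): crosses AB
  edge (16,1)–(20,0): clear
  edge (20,0)–(21,22): clear
  edge (21,22)–(13,24): crosses AB
  → BLOCKED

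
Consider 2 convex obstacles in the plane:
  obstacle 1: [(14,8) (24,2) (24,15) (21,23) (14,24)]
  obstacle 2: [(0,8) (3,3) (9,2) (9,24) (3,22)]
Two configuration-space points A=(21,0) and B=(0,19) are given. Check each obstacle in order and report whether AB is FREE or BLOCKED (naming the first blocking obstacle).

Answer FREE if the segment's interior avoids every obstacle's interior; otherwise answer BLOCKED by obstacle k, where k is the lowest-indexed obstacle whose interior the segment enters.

Obstacle 1 [(14,8) (24,2) (24,15) (21,23) (14,24)]:
  edge (14,8)–(24,2): clear
  edge (24,2)–(24,15): clear
  edge (24,15)–(21,23): clear
  edge (21,23)–(14,24): clear
  edge (14,24)–(14,8): clear
  midpoint (21/2,19/2) outside
  → clear
Obstacle 2 [(0,8) (3,3) (9,2) (9,24) (3,22)]:
  edge (0,8)–(3,3): clear
  edge (3,3)–(9,2): clear
  edge (9,2)–(9,24): crosses AB
  edge (9,24)–(3,22): clear
  edge (3,22)–(0,8): crosses AB
  → BLOCKED

BLOCKED by obstacle 2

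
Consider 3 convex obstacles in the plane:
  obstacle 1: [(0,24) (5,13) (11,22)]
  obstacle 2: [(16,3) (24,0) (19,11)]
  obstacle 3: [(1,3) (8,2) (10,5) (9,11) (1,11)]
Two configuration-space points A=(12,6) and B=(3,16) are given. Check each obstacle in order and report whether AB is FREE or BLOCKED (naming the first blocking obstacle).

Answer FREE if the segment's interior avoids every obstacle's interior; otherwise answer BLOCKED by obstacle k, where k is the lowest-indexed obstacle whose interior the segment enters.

BLOCKED by obstacle 1

Obstacle 1 [(0,24) (5,13) (11,22)]:
  edge (0,24)–(5,13): crosses AB
  edge (5,13)–(11,22): crosses AB
  edge (11,22)–(0,24): clear
  → BLOCKED
Obstacle 2 [(16,3) (24,0) (19,11)]:
  edge (16,3)–(24,0): clear
  edge (24,0)–(19,11): clear
  edge (19,11)–(16,3): clear
  midpoint (15/2,11) outside
  → clear
Obstacle 3 [(1,3) (8,2) (10,5) (9,11) (1,11)]:
  edge (1,3)–(8,2): clear
  edge (8,2)–(10,5): clear
  edge (10,5)–(9,11): crosses AB
  edge (9,11)–(1,11): crosses AB
  edge (1,11)–(1,3): clear
  → BLOCKED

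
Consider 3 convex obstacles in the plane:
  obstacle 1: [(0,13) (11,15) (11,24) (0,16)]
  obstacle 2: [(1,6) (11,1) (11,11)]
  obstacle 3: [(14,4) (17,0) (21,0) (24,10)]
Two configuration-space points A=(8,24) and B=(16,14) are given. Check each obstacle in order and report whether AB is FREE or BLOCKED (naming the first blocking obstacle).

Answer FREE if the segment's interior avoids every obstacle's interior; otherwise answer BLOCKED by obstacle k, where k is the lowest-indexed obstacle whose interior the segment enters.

BLOCKED by obstacle 1

Obstacle 1 [(0,13) (11,15) (11,24) (0,16)]:
  edge (0,13)–(11,15): clear
  edge (11,15)–(11,24): crosses AB
  edge (11,24)–(0,16): crosses AB
  edge (0,16)–(0,13): clear
  → BLOCKED
Obstacle 2 [(1,6) (11,1) (11,11)]:
  edge (1,6)–(11,1): clear
  edge (11,1)–(11,11): clear
  edge (11,11)–(1,6): clear
  midpoint (12,19) outside
  → clear
Obstacle 3 [(14,4) (17,0) (21,0) (24,10)]:
  edge (14,4)–(17,0): clear
  edge (17,0)–(21,0): clear
  edge (21,0)–(24,10): clear
  edge (24,10)–(14,4): clear
  midpoint (12,19) outside
  → clear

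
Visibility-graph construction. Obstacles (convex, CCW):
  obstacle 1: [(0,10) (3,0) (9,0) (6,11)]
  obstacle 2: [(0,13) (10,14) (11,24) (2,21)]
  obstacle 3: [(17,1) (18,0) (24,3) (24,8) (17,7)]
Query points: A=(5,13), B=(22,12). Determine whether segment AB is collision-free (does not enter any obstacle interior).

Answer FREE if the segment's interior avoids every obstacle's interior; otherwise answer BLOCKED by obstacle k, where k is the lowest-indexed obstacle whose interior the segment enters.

FREE

Obstacle 1 [(0,10) (3,0) (9,0) (6,11)]:
  edge (0,10)–(3,0): clear
  edge (3,0)–(9,0): clear
  edge (9,0)–(6,11): clear
  edge (6,11)–(0,10): clear
  midpoint (27/2,25/2) outside
  → clear
Obstacle 2 [(0,13) (10,14) (11,24) (2,21)]:
  edge (0,13)–(10,14): clear
  edge (10,14)–(11,24): clear
  edge (11,24)–(2,21): clear
  edge (2,21)–(0,13): clear
  midpoint (27/2,25/2) outside
  → clear
Obstacle 3 [(17,1) (18,0) (24,3) (24,8) (17,7)]:
  edge (17,1)–(18,0): clear
  edge (18,0)–(24,3): clear
  edge (24,3)–(24,8): clear
  edge (24,8)–(17,7): clear
  edge (17,7)–(17,1): clear
  midpoint (27/2,25/2) outside
  → clear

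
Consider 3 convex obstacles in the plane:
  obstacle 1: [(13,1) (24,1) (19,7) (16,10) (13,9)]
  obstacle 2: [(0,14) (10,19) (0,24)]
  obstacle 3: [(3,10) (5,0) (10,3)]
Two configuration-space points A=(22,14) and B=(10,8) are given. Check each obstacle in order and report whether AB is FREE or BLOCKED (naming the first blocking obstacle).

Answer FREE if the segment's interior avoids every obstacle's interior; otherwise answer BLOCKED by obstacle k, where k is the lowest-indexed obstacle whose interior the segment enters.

Obstacle 1 [(13,1) (24,1) (19,7) (16,10) (13,9)]:
  edge (13,1)–(24,1): clear
  edge (24,1)–(19,7): clear
  edge (19,7)–(16,10): clear
  edge (16,10)–(13,9): clear
  edge (13,9)–(13,1): clear
  midpoint (16,11) outside
  → clear
Obstacle 2 [(0,14) (10,19) (0,24)]:
  edge (0,14)–(10,19): clear
  edge (10,19)–(0,24): clear
  edge (0,24)–(0,14): clear
  midpoint (16,11) outside
  → clear
Obstacle 3 [(3,10) (5,0) (10,3)]:
  edge (3,10)–(5,0): clear
  edge (5,0)–(10,3): clear
  edge (10,3)–(3,10): clear
  midpoint (16,11) outside
  → clear

FREE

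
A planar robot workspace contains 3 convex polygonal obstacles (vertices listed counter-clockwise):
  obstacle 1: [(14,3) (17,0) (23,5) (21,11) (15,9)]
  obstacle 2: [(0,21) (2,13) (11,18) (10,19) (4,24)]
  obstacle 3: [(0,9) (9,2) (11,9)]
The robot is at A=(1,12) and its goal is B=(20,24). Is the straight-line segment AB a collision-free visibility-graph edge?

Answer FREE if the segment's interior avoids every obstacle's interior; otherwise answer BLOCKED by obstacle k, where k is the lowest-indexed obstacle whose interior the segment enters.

Obstacle 1 [(14,3) (17,0) (23,5) (21,11) (15,9)]:
  edge (14,3)–(17,0): clear
  edge (17,0)–(23,5): clear
  edge (23,5)–(21,11): clear
  edge (21,11)–(15,9): clear
  edge (15,9)–(14,3): clear
  midpoint (21/2,18) outside
  → clear
Obstacle 2 [(0,21) (2,13) (11,18) (10,19) (4,24)]:
  edge (0,21)–(2,13): clear
  edge (2,13)–(11,18): crosses AB
  edge (11,18)–(10,19): crosses AB
  edge (10,19)–(4,24): clear
  edge (4,24)–(0,21): clear
  → BLOCKED
Obstacle 3 [(0,9) (9,2) (11,9)]:
  edge (0,9)–(9,2): clear
  edge (9,2)–(11,9): clear
  edge (11,9)–(0,9): clear
  midpoint (21/2,18) outside
  → clear

BLOCKED by obstacle 2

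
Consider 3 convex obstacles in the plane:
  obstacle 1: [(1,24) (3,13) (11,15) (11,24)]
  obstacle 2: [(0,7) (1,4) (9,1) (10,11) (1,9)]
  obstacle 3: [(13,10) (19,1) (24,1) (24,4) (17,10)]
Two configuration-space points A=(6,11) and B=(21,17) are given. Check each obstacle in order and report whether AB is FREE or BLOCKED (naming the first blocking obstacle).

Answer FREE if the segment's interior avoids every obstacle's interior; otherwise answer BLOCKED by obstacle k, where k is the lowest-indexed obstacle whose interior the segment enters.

FREE

Obstacle 1 [(1,24) (3,13) (11,15) (11,24)]:
  edge (1,24)–(3,13): clear
  edge (3,13)–(11,15): clear
  edge (11,15)–(11,24): clear
  edge (11,24)–(1,24): clear
  midpoint (27/2,14) outside
  → clear
Obstacle 2 [(0,7) (1,4) (9,1) (10,11) (1,9)]:
  edge (0,7)–(1,4): clear
  edge (1,4)–(9,1): clear
  edge (9,1)–(10,11): clear
  edge (10,11)–(1,9): clear
  edge (1,9)–(0,7): clear
  midpoint (27/2,14) outside
  → clear
Obstacle 3 [(13,10) (19,1) (24,1) (24,4) (17,10)]:
  edge (13,10)–(19,1): clear
  edge (19,1)–(24,1): clear
  edge (24,1)–(24,4): clear
  edge (24,4)–(17,10): clear
  edge (17,10)–(13,10): clear
  midpoint (27/2,14) outside
  → clear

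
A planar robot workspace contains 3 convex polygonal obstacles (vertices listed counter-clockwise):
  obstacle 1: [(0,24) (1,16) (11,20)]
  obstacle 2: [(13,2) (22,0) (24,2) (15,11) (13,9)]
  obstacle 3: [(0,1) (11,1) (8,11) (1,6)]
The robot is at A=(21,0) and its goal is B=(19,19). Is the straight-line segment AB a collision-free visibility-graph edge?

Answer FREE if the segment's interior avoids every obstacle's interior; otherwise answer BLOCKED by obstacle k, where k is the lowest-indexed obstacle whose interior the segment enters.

Obstacle 1 [(0,24) (1,16) (11,20)]:
  edge (0,24)–(1,16): clear
  edge (1,16)–(11,20): clear
  edge (11,20)–(0,24): clear
  midpoint (20,19/2) outside
  → clear
Obstacle 2 [(13,2) (22,0) (24,2) (15,11) (13,9)]:
  edge (13,2)–(22,0): crosses AB
  edge (22,0)–(24,2): clear
  edge (24,2)–(15,11): crosses AB
  edge (15,11)–(13,9): clear
  edge (13,9)–(13,2): clear
  → BLOCKED
Obstacle 3 [(0,1) (11,1) (8,11) (1,6)]:
  edge (0,1)–(11,1): clear
  edge (11,1)–(8,11): clear
  edge (8,11)–(1,6): clear
  edge (1,6)–(0,1): clear
  midpoint (20,19/2) outside
  → clear

BLOCKED by obstacle 2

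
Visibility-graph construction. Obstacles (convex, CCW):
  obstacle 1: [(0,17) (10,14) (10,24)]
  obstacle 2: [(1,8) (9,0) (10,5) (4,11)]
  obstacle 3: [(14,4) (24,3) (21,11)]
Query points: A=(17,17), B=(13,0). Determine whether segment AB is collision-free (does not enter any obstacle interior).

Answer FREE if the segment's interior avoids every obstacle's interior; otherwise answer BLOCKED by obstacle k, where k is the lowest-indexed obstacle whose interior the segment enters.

Obstacle 1 [(0,17) (10,14) (10,24)]:
  edge (0,17)–(10,14): clear
  edge (10,14)–(10,24): clear
  edge (10,24)–(0,17): clear
  midpoint (15,17/2) outside
  → clear
Obstacle 2 [(1,8) (9,0) (10,5) (4,11)]:
  edge (1,8)–(9,0): clear
  edge (9,0)–(10,5): clear
  edge (10,5)–(4,11): clear
  edge (4,11)–(1,8): clear
  midpoint (15,17/2) outside
  → clear
Obstacle 3 [(14,4) (24,3) (21,11)]:
  edge (14,4)–(24,3): clear
  edge (24,3)–(21,11): clear
  edge (21,11)–(14,4): clear
  midpoint (15,17/2) outside
  → clear

FREE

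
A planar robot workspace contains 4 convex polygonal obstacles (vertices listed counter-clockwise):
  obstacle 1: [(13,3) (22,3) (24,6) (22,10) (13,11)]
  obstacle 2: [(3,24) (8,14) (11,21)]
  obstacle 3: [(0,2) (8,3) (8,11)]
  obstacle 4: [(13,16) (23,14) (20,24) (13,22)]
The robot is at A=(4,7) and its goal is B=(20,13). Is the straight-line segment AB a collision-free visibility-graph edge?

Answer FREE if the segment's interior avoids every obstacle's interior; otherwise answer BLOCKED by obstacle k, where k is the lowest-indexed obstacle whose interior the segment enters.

BLOCKED by obstacle 1

Obstacle 1 [(13,3) (22,3) (24,6) (22,10) (13,11)]:
  edge (13,3)–(22,3): clear
  edge (22,3)–(24,6): clear
  edge (24,6)–(22,10): clear
  edge (22,10)–(13,11): crosses AB
  edge (13,11)–(13,3): crosses AB
  → BLOCKED
Obstacle 2 [(3,24) (8,14) (11,21)]:
  edge (3,24)–(8,14): clear
  edge (8,14)–(11,21): clear
  edge (11,21)–(3,24): clear
  midpoint (12,10) outside
  → clear
Obstacle 3 [(0,2) (8,3) (8,11)]:
  edge (0,2)–(8,3): clear
  edge (8,3)–(8,11): crosses AB
  edge (8,11)–(0,2): crosses AB
  → BLOCKED
Obstacle 4 [(13,16) (23,14) (20,24) (13,22)]:
  edge (13,16)–(23,14): clear
  edge (23,14)–(20,24): clear
  edge (20,24)–(13,22): clear
  edge (13,22)–(13,16): clear
  midpoint (12,10) outside
  → clear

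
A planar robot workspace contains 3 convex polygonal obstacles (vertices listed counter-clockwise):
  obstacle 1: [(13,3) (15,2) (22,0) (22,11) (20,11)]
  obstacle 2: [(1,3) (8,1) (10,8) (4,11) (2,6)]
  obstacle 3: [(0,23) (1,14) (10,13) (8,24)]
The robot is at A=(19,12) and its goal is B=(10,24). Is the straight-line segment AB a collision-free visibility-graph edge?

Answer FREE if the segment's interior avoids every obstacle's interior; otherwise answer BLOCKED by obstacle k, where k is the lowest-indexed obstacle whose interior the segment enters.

FREE

Obstacle 1 [(13,3) (15,2) (22,0) (22,11) (20,11)]:
  edge (13,3)–(15,2): clear
  edge (15,2)–(22,0): clear
  edge (22,0)–(22,11): clear
  edge (22,11)–(20,11): clear
  edge (20,11)–(13,3): clear
  midpoint (29/2,18) outside
  → clear
Obstacle 2 [(1,3) (8,1) (10,8) (4,11) (2,6)]:
  edge (1,3)–(8,1): clear
  edge (8,1)–(10,8): clear
  edge (10,8)–(4,11): clear
  edge (4,11)–(2,6): clear
  edge (2,6)–(1,3): clear
  midpoint (29/2,18) outside
  → clear
Obstacle 3 [(0,23) (1,14) (10,13) (8,24)]:
  edge (0,23)–(1,14): clear
  edge (1,14)–(10,13): clear
  edge (10,13)–(8,24): clear
  edge (8,24)–(0,23): clear
  midpoint (29/2,18) outside
  → clear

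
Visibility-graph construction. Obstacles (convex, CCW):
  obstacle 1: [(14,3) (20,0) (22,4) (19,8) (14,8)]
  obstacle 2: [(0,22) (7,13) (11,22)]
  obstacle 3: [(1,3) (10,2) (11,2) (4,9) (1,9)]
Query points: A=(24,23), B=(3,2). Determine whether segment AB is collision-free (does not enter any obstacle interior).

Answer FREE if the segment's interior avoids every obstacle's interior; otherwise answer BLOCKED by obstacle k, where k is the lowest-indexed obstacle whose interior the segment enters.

BLOCKED by obstacle 3

Obstacle 1 [(14,3) (20,0) (22,4) (19,8) (14,8)]:
  edge (14,3)–(20,0): clear
  edge (20,0)–(22,4): clear
  edge (22,4)–(19,8): clear
  edge (19,8)–(14,8): clear
  edge (14,8)–(14,3): clear
  midpoint (27/2,25/2) outside
  → clear
Obstacle 2 [(0,22) (7,13) (11,22)]:
  edge (0,22)–(7,13): clear
  edge (7,13)–(11,22): clear
  edge (11,22)–(0,22): clear
  midpoint (27/2,25/2) outside
  → clear
Obstacle 3 [(1,3) (10,2) (11,2) (4,9) (1,9)]:
  edge (1,3)–(10,2): crosses AB
  edge (10,2)–(11,2): clear
  edge (11,2)–(4,9): crosses AB
  edge (4,9)–(1,9): clear
  edge (1,9)–(1,3): clear
  → BLOCKED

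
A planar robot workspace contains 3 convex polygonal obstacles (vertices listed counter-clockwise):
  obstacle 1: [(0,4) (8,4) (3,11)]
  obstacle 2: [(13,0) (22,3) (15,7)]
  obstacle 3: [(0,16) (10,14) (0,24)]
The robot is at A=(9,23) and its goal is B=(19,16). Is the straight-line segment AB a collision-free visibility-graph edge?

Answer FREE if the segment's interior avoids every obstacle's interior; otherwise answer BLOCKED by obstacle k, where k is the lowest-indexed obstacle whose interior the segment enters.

Obstacle 1 [(0,4) (8,4) (3,11)]:
  edge (0,4)–(8,4): clear
  edge (8,4)–(3,11): clear
  edge (3,11)–(0,4): clear
  midpoint (14,39/2) outside
  → clear
Obstacle 2 [(13,0) (22,3) (15,7)]:
  edge (13,0)–(22,3): clear
  edge (22,3)–(15,7): clear
  edge (15,7)–(13,0): clear
  midpoint (14,39/2) outside
  → clear
Obstacle 3 [(0,16) (10,14) (0,24)]:
  edge (0,16)–(10,14): clear
  edge (10,14)–(0,24): clear
  edge (0,24)–(0,16): clear
  midpoint (14,39/2) outside
  → clear

FREE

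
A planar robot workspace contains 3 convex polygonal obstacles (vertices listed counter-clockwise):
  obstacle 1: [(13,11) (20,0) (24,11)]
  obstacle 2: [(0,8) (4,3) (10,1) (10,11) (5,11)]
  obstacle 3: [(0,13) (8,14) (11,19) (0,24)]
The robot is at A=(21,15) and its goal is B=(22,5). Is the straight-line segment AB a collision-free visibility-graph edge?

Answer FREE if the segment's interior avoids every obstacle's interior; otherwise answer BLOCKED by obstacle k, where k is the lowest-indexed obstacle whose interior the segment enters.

BLOCKED by obstacle 1

Obstacle 1 [(13,11) (20,0) (24,11)]:
  edge (13,11)–(20,0): clear
  edge (20,0)–(24,11): crosses AB
  edge (24,11)–(13,11): crosses AB
  → BLOCKED
Obstacle 2 [(0,8) (4,3) (10,1) (10,11) (5,11)]:
  edge (0,8)–(4,3): clear
  edge (4,3)–(10,1): clear
  edge (10,1)–(10,11): clear
  edge (10,11)–(5,11): clear
  edge (5,11)–(0,8): clear
  midpoint (43/2,10) outside
  → clear
Obstacle 3 [(0,13) (8,14) (11,19) (0,24)]:
  edge (0,13)–(8,14): clear
  edge (8,14)–(11,19): clear
  edge (11,19)–(0,24): clear
  edge (0,24)–(0,13): clear
  midpoint (43/2,10) outside
  → clear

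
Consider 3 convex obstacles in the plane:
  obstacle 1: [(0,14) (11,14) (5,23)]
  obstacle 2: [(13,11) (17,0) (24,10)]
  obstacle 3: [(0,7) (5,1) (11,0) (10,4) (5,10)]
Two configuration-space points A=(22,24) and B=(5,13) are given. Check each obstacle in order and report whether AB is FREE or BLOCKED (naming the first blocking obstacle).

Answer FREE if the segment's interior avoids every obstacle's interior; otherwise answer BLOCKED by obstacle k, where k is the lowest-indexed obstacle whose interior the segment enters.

Obstacle 1 [(0,14) (11,14) (5,23)]:
  edge (0,14)–(11,14): crosses AB
  edge (11,14)–(5,23): crosses AB
  edge (5,23)–(0,14): clear
  → BLOCKED
Obstacle 2 [(13,11) (17,0) (24,10)]:
  edge (13,11)–(17,0): clear
  edge (17,0)–(24,10): clear
  edge (24,10)–(13,11): clear
  midpoint (27/2,37/2) outside
  → clear
Obstacle 3 [(0,7) (5,1) (11,0) (10,4) (5,10)]:
  edge (0,7)–(5,1): clear
  edge (5,1)–(11,0): clear
  edge (11,0)–(10,4): clear
  edge (10,4)–(5,10): clear
  edge (5,10)–(0,7): clear
  midpoint (27/2,37/2) outside
  → clear

BLOCKED by obstacle 1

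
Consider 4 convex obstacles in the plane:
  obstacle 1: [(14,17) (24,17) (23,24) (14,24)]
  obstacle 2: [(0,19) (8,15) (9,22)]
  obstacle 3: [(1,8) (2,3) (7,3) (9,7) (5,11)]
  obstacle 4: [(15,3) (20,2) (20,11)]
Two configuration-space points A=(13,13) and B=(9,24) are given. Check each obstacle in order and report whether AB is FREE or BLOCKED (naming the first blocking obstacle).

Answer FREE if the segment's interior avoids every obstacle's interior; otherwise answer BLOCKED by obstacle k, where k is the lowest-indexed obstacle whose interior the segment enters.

FREE

Obstacle 1 [(14,17) (24,17) (23,24) (14,24)]:
  edge (14,17)–(24,17): clear
  edge (24,17)–(23,24): clear
  edge (23,24)–(14,24): clear
  edge (14,24)–(14,17): clear
  midpoint (11,37/2) outside
  → clear
Obstacle 2 [(0,19) (8,15) (9,22)]:
  edge (0,19)–(8,15): clear
  edge (8,15)–(9,22): clear
  edge (9,22)–(0,19): clear
  midpoint (11,37/2) outside
  → clear
Obstacle 3 [(1,8) (2,3) (7,3) (9,7) (5,11)]:
  edge (1,8)–(2,3): clear
  edge (2,3)–(7,3): clear
  edge (7,3)–(9,7): clear
  edge (9,7)–(5,11): clear
  edge (5,11)–(1,8): clear
  midpoint (11,37/2) outside
  → clear
Obstacle 4 [(15,3) (20,2) (20,11)]:
  edge (15,3)–(20,2): clear
  edge (20,2)–(20,11): clear
  edge (20,11)–(15,3): clear
  midpoint (11,37/2) outside
  → clear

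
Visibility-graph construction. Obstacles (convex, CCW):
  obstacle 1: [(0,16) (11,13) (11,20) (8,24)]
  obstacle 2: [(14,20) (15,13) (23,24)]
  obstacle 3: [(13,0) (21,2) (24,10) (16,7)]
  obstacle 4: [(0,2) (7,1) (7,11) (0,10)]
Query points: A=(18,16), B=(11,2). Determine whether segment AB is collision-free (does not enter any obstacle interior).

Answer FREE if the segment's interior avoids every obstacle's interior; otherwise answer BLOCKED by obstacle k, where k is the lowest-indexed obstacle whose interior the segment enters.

FREE

Obstacle 1 [(0,16) (11,13) (11,20) (8,24)]:
  edge (0,16)–(11,13): clear
  edge (11,13)–(11,20): clear
  edge (11,20)–(8,24): clear
  edge (8,24)–(0,16): clear
  midpoint (29/2,9) outside
  → clear
Obstacle 2 [(14,20) (15,13) (23,24)]:
  edge (14,20)–(15,13): clear
  edge (15,13)–(23,24): clear
  edge (23,24)–(14,20): clear
  midpoint (29/2,9) outside
  → clear
Obstacle 3 [(13,0) (21,2) (24,10) (16,7)]:
  edge (13,0)–(21,2): clear
  edge (21,2)–(24,10): clear
  edge (24,10)–(16,7): clear
  edge (16,7)–(13,0): clear
  midpoint (29/2,9) outside
  → clear
Obstacle 4 [(0,2) (7,1) (7,11) (0,10)]:
  edge (0,2)–(7,1): clear
  edge (7,1)–(7,11): clear
  edge (7,11)–(0,10): clear
  edge (0,10)–(0,2): clear
  midpoint (29/2,9) outside
  → clear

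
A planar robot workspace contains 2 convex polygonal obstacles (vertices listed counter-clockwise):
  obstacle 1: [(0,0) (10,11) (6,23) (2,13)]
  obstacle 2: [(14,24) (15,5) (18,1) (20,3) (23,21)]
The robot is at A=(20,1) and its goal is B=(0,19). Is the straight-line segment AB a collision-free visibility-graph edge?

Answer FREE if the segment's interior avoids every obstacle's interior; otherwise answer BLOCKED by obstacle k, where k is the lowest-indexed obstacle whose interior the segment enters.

BLOCKED by obstacle 1

Obstacle 1 [(0,0) (10,11) (6,23) (2,13)]:
  edge (0,0)–(10,11): crosses AB
  edge (10,11)–(6,23): clear
  edge (6,23)–(2,13): crosses AB
  edge (2,13)–(0,0): clear
  → BLOCKED
Obstacle 2 [(14,24) (15,5) (18,1) (20,3) (23,21)]:
  edge (14,24)–(15,5): crosses AB
  edge (15,5)–(18,1): clear
  edge (18,1)–(20,3): crosses AB
  edge (20,3)–(23,21): clear
  edge (23,21)–(14,24): clear
  → BLOCKED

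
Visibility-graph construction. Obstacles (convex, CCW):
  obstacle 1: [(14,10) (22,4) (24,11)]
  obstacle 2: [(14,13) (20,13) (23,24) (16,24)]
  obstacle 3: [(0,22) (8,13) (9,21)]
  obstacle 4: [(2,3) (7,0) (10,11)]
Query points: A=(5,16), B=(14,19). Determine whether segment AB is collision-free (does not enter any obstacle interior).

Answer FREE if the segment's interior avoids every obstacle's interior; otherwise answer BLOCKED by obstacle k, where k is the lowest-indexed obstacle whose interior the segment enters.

BLOCKED by obstacle 3

Obstacle 1 [(14,10) (22,4) (24,11)]:
  edge (14,10)–(22,4): clear
  edge (22,4)–(24,11): clear
  edge (24,11)–(14,10): clear
  midpoint (19/2,35/2) outside
  → clear
Obstacle 2 [(14,13) (20,13) (23,24) (16,24)]:
  edge (14,13)–(20,13): clear
  edge (20,13)–(23,24): clear
  edge (23,24)–(16,24): clear
  edge (16,24)–(14,13): clear
  midpoint (19/2,35/2) outside
  → clear
Obstacle 3 [(0,22) (8,13) (9,21)]:
  edge (0,22)–(8,13): crosses AB
  edge (8,13)–(9,21): crosses AB
  edge (9,21)–(0,22): clear
  → BLOCKED
Obstacle 4 [(2,3) (7,0) (10,11)]:
  edge (2,3)–(7,0): clear
  edge (7,0)–(10,11): clear
  edge (10,11)–(2,3): clear
  midpoint (19/2,35/2) outside
  → clear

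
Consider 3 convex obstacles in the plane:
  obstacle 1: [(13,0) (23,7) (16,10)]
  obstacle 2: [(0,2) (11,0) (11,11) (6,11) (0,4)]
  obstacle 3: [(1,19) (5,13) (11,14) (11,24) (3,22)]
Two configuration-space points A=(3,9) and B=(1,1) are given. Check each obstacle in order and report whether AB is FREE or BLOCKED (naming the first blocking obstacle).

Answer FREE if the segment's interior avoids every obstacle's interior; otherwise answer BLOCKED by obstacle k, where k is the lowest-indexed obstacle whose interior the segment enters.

Obstacle 1 [(13,0) (23,7) (16,10)]:
  edge (13,0)–(23,7): clear
  edge (23,7)–(16,10): clear
  edge (16,10)–(13,0): clear
  midpoint (2,5) outside
  → clear
Obstacle 2 [(0,2) (11,0) (11,11) (6,11) (0,4)]:
  edge (0,2)–(11,0): crosses AB
  edge (11,0)–(11,11): clear
  edge (11,11)–(6,11): clear
  edge (6,11)–(0,4): crosses AB
  edge (0,4)–(0,2): clear
  → BLOCKED
Obstacle 3 [(1,19) (5,13) (11,14) (11,24) (3,22)]:
  edge (1,19)–(5,13): clear
  edge (5,13)–(11,14): clear
  edge (11,14)–(11,24): clear
  edge (11,24)–(3,22): clear
  edge (3,22)–(1,19): clear
  midpoint (2,5) outside
  → clear

BLOCKED by obstacle 2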